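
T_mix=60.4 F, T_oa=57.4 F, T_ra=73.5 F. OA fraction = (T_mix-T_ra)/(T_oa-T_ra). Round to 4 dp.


frac = (60.4 - 73.5) / (57.4 - 73.5) = 0.8137

0.8137


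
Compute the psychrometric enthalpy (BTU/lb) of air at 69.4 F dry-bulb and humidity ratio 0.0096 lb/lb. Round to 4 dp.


h = 0.24*69.4 + 0.0096*(1061+0.444*69.4) = 27.1374 BTU/lb

27.1374 BTU/lb


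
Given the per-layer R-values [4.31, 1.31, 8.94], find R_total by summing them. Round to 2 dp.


R_total = 4.31 + 1.31 + 8.94 = 14.56

14.56


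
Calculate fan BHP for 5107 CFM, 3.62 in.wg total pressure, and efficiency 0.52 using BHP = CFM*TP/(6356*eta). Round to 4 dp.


BHP = 5107 * 3.62 / (6356 * 0.52) = 5.5935 hp

5.5935 hp


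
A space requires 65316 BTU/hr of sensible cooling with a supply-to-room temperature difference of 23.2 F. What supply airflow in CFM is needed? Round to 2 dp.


CFM = 65316 / (1.08 * 23.2) = 2606.80

2606.80 CFM


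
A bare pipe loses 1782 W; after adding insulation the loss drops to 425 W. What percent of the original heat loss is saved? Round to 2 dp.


Savings = ((1782-425)/1782)*100 = 76.15 %

76.15 %


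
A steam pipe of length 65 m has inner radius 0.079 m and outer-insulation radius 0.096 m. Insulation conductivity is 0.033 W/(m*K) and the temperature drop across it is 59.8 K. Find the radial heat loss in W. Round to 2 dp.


Q = 2*pi*0.033*65*59.8/ln(0.096/0.079) = 4135.19 W

4135.19 W


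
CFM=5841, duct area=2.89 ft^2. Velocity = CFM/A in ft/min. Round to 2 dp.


V = 5841 / 2.89 = 2021.11 ft/min

2021.11 ft/min


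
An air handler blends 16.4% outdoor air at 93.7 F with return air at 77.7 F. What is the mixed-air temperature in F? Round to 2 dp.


T_mix = 77.7 + (16.4/100)*(93.7-77.7) = 80.32 F

80.32 F


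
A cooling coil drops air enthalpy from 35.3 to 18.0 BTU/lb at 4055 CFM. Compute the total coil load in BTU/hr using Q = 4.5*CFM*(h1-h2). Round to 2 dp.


Q = 4.5 * 4055 * (35.3 - 18.0) = 315681.75 BTU/hr

315681.75 BTU/hr


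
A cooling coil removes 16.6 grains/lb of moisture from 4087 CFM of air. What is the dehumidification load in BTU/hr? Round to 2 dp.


Q = 0.68 * 4087 * 16.6 = 46134.06 BTU/hr

46134.06 BTU/hr


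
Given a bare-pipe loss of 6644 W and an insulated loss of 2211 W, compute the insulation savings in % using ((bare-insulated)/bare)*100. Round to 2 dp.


Savings = ((6644-2211)/6644)*100 = 66.72 %

66.72 %


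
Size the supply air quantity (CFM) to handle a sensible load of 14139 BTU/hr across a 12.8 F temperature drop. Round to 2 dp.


CFM = 14139 / (1.08 * 12.8) = 1022.79

1022.79 CFM


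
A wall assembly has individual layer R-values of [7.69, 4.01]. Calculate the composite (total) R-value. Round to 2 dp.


R_total = 7.69 + 4.01 = 11.70

11.70


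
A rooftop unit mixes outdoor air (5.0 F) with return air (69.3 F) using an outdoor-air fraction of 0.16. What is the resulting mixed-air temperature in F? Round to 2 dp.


T_mix = 0.16*5.0 + 0.84*69.3 = 59.01 F

59.01 F


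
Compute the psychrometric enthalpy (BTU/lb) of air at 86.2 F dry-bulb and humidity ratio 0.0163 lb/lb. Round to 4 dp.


h = 0.24*86.2 + 0.0163*(1061+0.444*86.2) = 38.6061 BTU/lb

38.6061 BTU/lb


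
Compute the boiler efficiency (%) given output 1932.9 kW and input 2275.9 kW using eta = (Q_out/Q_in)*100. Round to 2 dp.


eta = (1932.9/2275.9)*100 = 84.93 %

84.93 %


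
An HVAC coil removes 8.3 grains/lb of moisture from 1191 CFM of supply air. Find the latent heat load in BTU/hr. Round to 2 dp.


Q = 0.68 * 1191 * 8.3 = 6722.00 BTU/hr

6722.00 BTU/hr


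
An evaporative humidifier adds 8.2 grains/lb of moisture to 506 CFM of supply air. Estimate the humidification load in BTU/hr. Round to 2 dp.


Q = 0.68 * 506 * 8.2 = 2821.46 BTU/hr

2821.46 BTU/hr


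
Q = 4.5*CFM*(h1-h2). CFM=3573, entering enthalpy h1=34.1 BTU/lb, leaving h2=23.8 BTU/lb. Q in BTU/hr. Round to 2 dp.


Q = 4.5 * 3573 * (34.1 - 23.8) = 165608.55 BTU/hr

165608.55 BTU/hr


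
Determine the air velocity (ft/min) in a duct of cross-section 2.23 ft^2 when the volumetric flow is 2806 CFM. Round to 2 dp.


V = 2806 / 2.23 = 1258.30 ft/min

1258.30 ft/min


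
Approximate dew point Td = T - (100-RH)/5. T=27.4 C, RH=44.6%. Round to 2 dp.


Td = 27.4 - (100-44.6)/5 = 16.32 C

16.32 C


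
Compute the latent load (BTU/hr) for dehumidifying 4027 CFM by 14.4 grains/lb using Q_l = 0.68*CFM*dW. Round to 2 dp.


Q = 0.68 * 4027 * 14.4 = 39432.38 BTU/hr

39432.38 BTU/hr


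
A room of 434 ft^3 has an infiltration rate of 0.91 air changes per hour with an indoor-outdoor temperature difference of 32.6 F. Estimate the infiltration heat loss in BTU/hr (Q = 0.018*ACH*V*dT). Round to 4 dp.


Q = 0.018 * 0.91 * 434 * 32.6 = 231.7508 BTU/hr

231.7508 BTU/hr


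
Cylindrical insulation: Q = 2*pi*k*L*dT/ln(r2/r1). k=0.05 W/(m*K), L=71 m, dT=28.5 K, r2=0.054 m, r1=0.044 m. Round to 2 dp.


Q = 2*pi*0.05*71*28.5/ln(0.054/0.044) = 3104.09 W

3104.09 W


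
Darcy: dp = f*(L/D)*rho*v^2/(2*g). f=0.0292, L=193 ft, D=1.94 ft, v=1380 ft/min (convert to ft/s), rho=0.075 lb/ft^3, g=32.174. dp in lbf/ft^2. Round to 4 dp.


v_fps = 1380/60 = 23.0 ft/s
dp = 0.0292*(193/1.94)*0.075*23.0^2/(2*32.174) = 1.7911 lbf/ft^2

1.7911 lbf/ft^2


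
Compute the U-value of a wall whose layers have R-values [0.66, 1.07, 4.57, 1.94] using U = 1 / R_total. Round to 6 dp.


R_total = 0.66 + 1.07 + 4.57 + 1.94 = 8.24
U = 1/8.24 = 0.121359

0.121359


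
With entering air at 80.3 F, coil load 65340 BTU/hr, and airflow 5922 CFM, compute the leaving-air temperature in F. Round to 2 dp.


dT = 65340/(1.08*5922) = 10.2161
T_leave = 80.3 - 10.2161 = 70.08 F

70.08 F


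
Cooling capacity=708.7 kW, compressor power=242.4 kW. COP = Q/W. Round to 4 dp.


COP = 708.7 / 242.4 = 2.9237

2.9237


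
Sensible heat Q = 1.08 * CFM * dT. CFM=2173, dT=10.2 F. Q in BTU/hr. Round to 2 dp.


Q = 1.08 * 2173 * 10.2 = 23937.77 BTU/hr

23937.77 BTU/hr


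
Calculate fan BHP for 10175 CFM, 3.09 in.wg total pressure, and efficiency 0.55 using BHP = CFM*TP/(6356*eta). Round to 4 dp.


BHP = 10175 * 3.09 / (6356 * 0.55) = 8.9939 hp

8.9939 hp


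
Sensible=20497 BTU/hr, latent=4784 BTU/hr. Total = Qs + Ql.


Qt = 20497 + 4784 = 25281 BTU/hr

25281 BTU/hr


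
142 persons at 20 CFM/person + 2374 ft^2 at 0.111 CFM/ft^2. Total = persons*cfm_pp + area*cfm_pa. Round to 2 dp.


Total = 142*20 + 2374*0.111 = 3103.51 CFM

3103.51 CFM


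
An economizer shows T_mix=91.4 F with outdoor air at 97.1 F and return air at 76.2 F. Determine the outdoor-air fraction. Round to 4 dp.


frac = (91.4 - 76.2) / (97.1 - 76.2) = 0.7273

0.7273


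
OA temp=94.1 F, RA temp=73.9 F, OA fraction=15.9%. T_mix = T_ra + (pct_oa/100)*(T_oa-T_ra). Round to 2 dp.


T_mix = 73.9 + (15.9/100)*(94.1-73.9) = 77.11 F

77.11 F


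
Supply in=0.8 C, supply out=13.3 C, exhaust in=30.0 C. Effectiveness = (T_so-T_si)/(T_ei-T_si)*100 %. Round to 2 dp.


eff = (13.3-0.8)/(30.0-0.8)*100 = 42.81 %

42.81 %


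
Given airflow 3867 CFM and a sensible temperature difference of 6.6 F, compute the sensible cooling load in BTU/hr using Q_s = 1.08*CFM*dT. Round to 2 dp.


Q = 1.08 * 3867 * 6.6 = 27563.98 BTU/hr

27563.98 BTU/hr


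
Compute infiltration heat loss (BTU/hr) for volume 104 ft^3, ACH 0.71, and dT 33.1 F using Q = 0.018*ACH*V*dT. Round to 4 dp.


Q = 0.018 * 0.71 * 104 * 33.1 = 43.9939 BTU/hr

43.9939 BTU/hr


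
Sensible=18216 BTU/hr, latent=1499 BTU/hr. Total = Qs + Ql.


Qt = 18216 + 1499 = 19715 BTU/hr

19715 BTU/hr


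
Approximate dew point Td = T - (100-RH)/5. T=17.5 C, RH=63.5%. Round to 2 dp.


Td = 17.5 - (100-63.5)/5 = 10.20 C

10.20 C


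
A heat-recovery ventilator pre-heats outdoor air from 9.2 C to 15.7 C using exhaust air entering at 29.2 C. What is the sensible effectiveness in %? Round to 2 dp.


eff = (15.7-9.2)/(29.2-9.2)*100 = 32.50 %

32.50 %


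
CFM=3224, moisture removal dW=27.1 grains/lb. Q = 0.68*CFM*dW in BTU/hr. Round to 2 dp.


Q = 0.68 * 3224 * 27.1 = 59411.87 BTU/hr

59411.87 BTU/hr


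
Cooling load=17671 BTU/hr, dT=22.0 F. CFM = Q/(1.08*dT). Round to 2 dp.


CFM = 17671 / (1.08 * 22.0) = 743.73

743.73 CFM


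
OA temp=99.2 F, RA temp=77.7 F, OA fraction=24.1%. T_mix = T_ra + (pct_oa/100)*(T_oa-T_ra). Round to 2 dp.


T_mix = 77.7 + (24.1/100)*(99.2-77.7) = 82.88 F

82.88 F


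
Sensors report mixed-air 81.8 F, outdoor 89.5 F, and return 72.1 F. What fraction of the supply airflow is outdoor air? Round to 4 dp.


frac = (81.8 - 72.1) / (89.5 - 72.1) = 0.5575

0.5575


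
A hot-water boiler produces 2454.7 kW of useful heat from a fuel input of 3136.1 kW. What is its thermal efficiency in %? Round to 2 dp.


eta = (2454.7/3136.1)*100 = 78.27 %

78.27 %


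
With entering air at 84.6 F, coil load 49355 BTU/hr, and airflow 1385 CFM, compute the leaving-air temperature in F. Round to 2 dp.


dT = 49355/(1.08*1385) = 32.9957
T_leave = 84.6 - 32.9957 = 51.60 F

51.60 F


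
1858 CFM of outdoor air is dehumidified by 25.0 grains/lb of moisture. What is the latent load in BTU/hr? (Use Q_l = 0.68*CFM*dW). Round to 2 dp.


Q = 0.68 * 1858 * 25.0 = 31586.00 BTU/hr

31586.00 BTU/hr


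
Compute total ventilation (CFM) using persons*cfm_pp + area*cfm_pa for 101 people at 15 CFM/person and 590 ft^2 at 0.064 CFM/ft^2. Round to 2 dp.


Total = 101*15 + 590*0.064 = 1552.76 CFM

1552.76 CFM


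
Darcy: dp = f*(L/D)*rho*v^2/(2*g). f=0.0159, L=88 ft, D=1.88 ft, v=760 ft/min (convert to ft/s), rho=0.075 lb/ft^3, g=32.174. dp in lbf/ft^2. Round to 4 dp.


v_fps = 760/60 = 12.6667 ft/s
dp = 0.0159*(88/1.88)*0.075*12.6667^2/(2*32.174) = 0.1392 lbf/ft^2

0.1392 lbf/ft^2


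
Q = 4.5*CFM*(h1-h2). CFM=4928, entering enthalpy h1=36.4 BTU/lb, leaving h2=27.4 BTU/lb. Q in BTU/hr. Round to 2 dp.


Q = 4.5 * 4928 * (36.4 - 27.4) = 199584.00 BTU/hr

199584.00 BTU/hr


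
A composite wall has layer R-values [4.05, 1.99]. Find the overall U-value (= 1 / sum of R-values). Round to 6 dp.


R_total = 4.05 + 1.99 = 6.04
U = 1/6.04 = 0.165563

0.165563


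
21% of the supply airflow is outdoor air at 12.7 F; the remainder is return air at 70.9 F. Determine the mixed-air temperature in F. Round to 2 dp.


T_mix = 0.21*12.7 + 0.79*70.9 = 58.68 F

58.68 F


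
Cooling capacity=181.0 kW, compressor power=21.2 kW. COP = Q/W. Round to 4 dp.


COP = 181.0 / 21.2 = 8.5377

8.5377


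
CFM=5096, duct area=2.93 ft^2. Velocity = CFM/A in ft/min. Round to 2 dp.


V = 5096 / 2.93 = 1739.25 ft/min

1739.25 ft/min


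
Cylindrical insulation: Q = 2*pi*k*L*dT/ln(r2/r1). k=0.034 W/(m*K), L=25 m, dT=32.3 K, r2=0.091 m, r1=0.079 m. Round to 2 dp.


Q = 2*pi*0.034*25*32.3/ln(0.091/0.079) = 1219.88 W

1219.88 W


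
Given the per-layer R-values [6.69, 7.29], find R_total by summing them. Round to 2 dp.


R_total = 6.69 + 7.29 = 13.98

13.98


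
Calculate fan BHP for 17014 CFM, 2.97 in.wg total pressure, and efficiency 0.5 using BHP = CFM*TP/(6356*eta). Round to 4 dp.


BHP = 17014 * 2.97 / (6356 * 0.5) = 15.9004 hp

15.9004 hp


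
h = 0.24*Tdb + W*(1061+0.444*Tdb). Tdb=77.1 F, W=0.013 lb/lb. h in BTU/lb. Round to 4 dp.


h = 0.24*77.1 + 0.013*(1061+0.444*77.1) = 32.7420 BTU/lb

32.7420 BTU/lb


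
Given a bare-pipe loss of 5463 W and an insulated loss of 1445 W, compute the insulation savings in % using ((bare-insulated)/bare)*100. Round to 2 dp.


Savings = ((5463-1445)/5463)*100 = 73.55 %

73.55 %


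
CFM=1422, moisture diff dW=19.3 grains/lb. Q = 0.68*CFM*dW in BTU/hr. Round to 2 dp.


Q = 0.68 * 1422 * 19.3 = 18662.33 BTU/hr

18662.33 BTU/hr


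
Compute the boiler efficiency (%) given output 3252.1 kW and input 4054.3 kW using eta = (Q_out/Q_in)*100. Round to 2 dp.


eta = (3252.1/4054.3)*100 = 80.21 %

80.21 %


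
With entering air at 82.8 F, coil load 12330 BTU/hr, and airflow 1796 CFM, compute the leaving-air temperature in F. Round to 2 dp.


dT = 12330/(1.08*1796) = 6.3567
T_leave = 82.8 - 6.3567 = 76.44 F

76.44 F


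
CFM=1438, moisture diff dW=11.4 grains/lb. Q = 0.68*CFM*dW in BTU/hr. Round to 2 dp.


Q = 0.68 * 1438 * 11.4 = 11147.38 BTU/hr

11147.38 BTU/hr


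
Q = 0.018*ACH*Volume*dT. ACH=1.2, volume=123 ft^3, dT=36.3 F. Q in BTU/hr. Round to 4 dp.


Q = 0.018 * 1.2 * 123 * 36.3 = 96.4418 BTU/hr

96.4418 BTU/hr


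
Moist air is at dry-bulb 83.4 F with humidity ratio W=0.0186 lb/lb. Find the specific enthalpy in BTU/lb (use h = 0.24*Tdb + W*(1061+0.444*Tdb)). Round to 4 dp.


h = 0.24*83.4 + 0.0186*(1061+0.444*83.4) = 40.4394 BTU/lb

40.4394 BTU/lb


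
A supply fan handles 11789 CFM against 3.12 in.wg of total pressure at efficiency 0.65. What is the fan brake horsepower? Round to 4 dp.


BHP = 11789 * 3.12 / (6356 * 0.65) = 8.9030 hp

8.9030 hp


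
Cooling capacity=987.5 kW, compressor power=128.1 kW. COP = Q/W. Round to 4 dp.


COP = 987.5 / 128.1 = 7.7088

7.7088


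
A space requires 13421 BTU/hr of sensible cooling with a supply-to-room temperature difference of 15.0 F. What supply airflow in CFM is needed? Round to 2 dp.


CFM = 13421 / (1.08 * 15.0) = 828.46

828.46 CFM


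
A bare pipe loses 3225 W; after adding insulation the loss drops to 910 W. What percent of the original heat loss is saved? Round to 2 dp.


Savings = ((3225-910)/3225)*100 = 71.78 %

71.78 %


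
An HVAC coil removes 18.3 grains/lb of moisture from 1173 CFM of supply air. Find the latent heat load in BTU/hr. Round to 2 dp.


Q = 0.68 * 1173 * 18.3 = 14596.81 BTU/hr

14596.81 BTU/hr


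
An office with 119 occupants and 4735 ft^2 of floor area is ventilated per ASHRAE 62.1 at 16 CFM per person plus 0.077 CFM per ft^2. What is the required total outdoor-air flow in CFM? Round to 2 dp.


Total = 119*16 + 4735*0.077 = 2268.60 CFM

2268.60 CFM


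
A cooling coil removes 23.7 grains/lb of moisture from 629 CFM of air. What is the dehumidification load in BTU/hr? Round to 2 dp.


Q = 0.68 * 629 * 23.7 = 10136.96 BTU/hr

10136.96 BTU/hr


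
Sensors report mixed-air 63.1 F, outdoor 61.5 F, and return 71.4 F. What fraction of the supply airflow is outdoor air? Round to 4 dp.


frac = (63.1 - 71.4) / (61.5 - 71.4) = 0.8384

0.8384


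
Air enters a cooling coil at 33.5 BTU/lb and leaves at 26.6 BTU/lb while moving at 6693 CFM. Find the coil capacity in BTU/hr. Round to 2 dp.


Q = 4.5 * 6693 * (33.5 - 26.6) = 207817.65 BTU/hr

207817.65 BTU/hr


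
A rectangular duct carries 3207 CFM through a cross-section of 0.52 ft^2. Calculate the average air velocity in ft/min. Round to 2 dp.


V = 3207 / 0.52 = 6167.31 ft/min

6167.31 ft/min


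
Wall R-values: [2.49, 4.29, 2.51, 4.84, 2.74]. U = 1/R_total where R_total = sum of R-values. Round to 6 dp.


R_total = 2.49 + 4.29 + 2.51 + 4.84 + 2.74 = 16.87
U = 1/16.87 = 0.059277

0.059277


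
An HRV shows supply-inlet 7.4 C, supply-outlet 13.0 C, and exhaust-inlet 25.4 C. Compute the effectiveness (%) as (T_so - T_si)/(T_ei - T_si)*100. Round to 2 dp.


eff = (13.0-7.4)/(25.4-7.4)*100 = 31.11 %

31.11 %


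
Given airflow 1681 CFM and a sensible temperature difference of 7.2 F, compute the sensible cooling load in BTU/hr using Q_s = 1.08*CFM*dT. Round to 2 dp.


Q = 1.08 * 1681 * 7.2 = 13071.46 BTU/hr

13071.46 BTU/hr


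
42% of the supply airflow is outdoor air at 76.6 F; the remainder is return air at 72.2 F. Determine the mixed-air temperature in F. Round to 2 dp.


T_mix = 0.42*76.6 + 0.58*72.2 = 74.05 F

74.05 F


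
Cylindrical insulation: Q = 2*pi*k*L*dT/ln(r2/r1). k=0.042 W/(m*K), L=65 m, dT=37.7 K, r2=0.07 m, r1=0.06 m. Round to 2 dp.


Q = 2*pi*0.042*65*37.7/ln(0.07/0.06) = 4195.06 W

4195.06 W


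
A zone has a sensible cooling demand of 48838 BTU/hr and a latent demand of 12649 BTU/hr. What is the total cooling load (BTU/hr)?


Qt = 48838 + 12649 = 61487 BTU/hr

61487 BTU/hr


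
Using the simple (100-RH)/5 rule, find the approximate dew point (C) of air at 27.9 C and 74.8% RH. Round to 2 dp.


Td = 27.9 - (100-74.8)/5 = 22.86 C

22.86 C


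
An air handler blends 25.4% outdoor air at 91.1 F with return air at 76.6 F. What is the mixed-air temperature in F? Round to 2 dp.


T_mix = 76.6 + (25.4/100)*(91.1-76.6) = 80.28 F

80.28 F


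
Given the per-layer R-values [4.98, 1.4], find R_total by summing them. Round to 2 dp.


R_total = 4.98 + 1.4 = 6.38

6.38


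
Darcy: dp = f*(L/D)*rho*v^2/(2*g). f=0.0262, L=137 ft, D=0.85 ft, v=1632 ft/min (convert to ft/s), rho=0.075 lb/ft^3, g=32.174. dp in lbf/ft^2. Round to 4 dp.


v_fps = 1632/60 = 27.2 ft/s
dp = 0.0262*(137/0.85)*0.075*27.2^2/(2*32.174) = 3.6414 lbf/ft^2

3.6414 lbf/ft^2


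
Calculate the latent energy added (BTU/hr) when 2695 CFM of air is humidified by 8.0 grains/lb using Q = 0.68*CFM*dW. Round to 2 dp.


Q = 0.68 * 2695 * 8.0 = 14660.80 BTU/hr

14660.80 BTU/hr


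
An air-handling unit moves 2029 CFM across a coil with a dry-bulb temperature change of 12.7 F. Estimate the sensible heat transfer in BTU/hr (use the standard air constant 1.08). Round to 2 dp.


Q = 1.08 * 2029 * 12.7 = 27829.76 BTU/hr

27829.76 BTU/hr


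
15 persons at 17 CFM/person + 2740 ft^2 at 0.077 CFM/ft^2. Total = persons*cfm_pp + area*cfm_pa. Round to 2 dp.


Total = 15*17 + 2740*0.077 = 465.98 CFM

465.98 CFM


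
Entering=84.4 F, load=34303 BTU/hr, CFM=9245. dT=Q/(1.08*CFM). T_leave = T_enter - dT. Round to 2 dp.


dT = 34303/(1.08*9245) = 3.4356
T_leave = 84.4 - 3.4356 = 80.96 F

80.96 F


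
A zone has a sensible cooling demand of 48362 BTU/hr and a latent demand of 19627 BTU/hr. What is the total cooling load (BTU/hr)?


Qt = 48362 + 19627 = 67989 BTU/hr

67989 BTU/hr


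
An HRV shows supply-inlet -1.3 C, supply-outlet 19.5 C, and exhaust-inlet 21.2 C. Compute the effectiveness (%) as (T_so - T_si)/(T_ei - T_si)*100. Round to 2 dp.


eff = (19.5-(-1.3))/(21.2-(-1.3))*100 = 92.44 %

92.44 %


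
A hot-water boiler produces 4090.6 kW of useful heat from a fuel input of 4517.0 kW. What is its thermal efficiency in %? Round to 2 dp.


eta = (4090.6/4517.0)*100 = 90.56 %

90.56 %


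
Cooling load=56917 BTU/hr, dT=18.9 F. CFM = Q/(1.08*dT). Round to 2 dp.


CFM = 56917 / (1.08 * 18.9) = 2788.41

2788.41 CFM


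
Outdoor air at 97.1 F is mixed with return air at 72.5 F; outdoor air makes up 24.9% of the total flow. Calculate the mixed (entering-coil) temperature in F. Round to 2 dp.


T_mix = 72.5 + (24.9/100)*(97.1-72.5) = 78.63 F

78.63 F


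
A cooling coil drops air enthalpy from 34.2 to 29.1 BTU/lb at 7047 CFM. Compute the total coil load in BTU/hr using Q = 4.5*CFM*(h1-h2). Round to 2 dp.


Q = 4.5 * 7047 * (34.2 - 29.1) = 161728.65 BTU/hr

161728.65 BTU/hr


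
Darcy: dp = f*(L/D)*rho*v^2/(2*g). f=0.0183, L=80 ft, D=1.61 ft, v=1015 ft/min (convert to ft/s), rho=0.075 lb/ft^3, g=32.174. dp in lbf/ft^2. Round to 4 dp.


v_fps = 1015/60 = 16.9167 ft/s
dp = 0.0183*(80/1.61)*0.075*16.9167^2/(2*32.174) = 0.3033 lbf/ft^2

0.3033 lbf/ft^2


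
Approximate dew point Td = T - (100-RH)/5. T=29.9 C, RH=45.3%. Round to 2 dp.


Td = 29.9 - (100-45.3)/5 = 18.96 C

18.96 C


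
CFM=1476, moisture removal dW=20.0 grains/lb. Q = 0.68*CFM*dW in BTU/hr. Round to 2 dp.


Q = 0.68 * 1476 * 20.0 = 20073.60 BTU/hr

20073.60 BTU/hr


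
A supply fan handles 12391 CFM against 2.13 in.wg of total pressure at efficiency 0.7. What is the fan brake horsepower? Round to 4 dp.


BHP = 12391 * 2.13 / (6356 * 0.7) = 5.9320 hp

5.9320 hp


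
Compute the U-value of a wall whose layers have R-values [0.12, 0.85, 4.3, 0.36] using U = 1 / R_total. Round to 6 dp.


R_total = 0.12 + 0.85 + 4.3 + 0.36 = 5.63
U = 1/5.63 = 0.177620

0.177620


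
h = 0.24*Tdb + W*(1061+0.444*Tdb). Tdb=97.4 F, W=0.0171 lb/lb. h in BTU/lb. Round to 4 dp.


h = 0.24*97.4 + 0.0171*(1061+0.444*97.4) = 42.2586 BTU/lb

42.2586 BTU/lb


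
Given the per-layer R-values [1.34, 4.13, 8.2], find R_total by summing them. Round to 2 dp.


R_total = 1.34 + 4.13 + 8.2 = 13.67

13.67


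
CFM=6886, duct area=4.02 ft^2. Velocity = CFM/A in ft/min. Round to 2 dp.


V = 6886 / 4.02 = 1712.94 ft/min

1712.94 ft/min


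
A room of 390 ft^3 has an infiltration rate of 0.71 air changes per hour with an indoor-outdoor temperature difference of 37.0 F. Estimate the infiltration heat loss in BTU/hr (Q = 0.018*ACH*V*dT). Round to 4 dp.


Q = 0.018 * 0.71 * 390 * 37.0 = 184.4154 BTU/hr

184.4154 BTU/hr


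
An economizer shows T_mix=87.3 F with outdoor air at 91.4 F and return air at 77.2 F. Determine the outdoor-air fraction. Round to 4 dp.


frac = (87.3 - 77.2) / (91.4 - 77.2) = 0.7113

0.7113


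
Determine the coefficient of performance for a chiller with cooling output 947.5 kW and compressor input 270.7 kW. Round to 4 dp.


COP = 947.5 / 270.7 = 3.5002

3.5002


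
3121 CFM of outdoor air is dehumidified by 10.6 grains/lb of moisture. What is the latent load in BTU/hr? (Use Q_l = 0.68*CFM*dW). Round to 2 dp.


Q = 0.68 * 3121 * 10.6 = 22496.17 BTU/hr

22496.17 BTU/hr


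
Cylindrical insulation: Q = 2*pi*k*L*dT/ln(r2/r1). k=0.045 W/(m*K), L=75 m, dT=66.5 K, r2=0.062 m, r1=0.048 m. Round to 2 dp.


Q = 2*pi*0.045*75*66.5/ln(0.062/0.048) = 5509.96 W

5509.96 W


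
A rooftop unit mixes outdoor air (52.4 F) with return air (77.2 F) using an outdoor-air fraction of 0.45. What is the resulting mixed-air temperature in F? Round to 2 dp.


T_mix = 0.45*52.4 + 0.55*77.2 = 66.04 F

66.04 F


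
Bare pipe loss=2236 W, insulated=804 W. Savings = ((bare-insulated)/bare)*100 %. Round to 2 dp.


Savings = ((2236-804)/2236)*100 = 64.04 %

64.04 %


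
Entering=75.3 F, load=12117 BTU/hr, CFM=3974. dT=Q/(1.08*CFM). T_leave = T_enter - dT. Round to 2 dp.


dT = 12117/(1.08*3974) = 2.8232
T_leave = 75.3 - 2.8232 = 72.48 F

72.48 F


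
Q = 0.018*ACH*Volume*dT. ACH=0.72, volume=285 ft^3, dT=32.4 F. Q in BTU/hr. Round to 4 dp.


Q = 0.018 * 0.72 * 285 * 32.4 = 119.6726 BTU/hr

119.6726 BTU/hr


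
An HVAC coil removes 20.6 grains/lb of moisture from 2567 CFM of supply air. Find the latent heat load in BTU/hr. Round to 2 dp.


Q = 0.68 * 2567 * 20.6 = 35958.54 BTU/hr

35958.54 BTU/hr


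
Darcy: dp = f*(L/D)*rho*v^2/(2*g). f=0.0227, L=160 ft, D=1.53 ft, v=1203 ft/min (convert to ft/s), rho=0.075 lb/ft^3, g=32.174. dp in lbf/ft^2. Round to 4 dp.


v_fps = 1203/60 = 20.05 ft/s
dp = 0.0227*(160/1.53)*0.075*20.05^2/(2*32.174) = 1.1123 lbf/ft^2

1.1123 lbf/ft^2


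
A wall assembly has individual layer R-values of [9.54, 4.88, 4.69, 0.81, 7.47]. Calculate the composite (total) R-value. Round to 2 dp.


R_total = 9.54 + 4.88 + 4.69 + 0.81 + 7.47 = 27.39

27.39


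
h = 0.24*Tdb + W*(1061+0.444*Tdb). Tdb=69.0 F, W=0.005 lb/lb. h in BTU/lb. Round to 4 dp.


h = 0.24*69.0 + 0.005*(1061+0.444*69.0) = 22.0182 BTU/lb

22.0182 BTU/lb


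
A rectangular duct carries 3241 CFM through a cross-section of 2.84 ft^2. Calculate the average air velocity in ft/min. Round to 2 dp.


V = 3241 / 2.84 = 1141.20 ft/min

1141.20 ft/min


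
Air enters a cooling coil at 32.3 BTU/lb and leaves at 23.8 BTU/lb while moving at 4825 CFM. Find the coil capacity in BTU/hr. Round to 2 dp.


Q = 4.5 * 4825 * (32.3 - 23.8) = 184556.25 BTU/hr

184556.25 BTU/hr


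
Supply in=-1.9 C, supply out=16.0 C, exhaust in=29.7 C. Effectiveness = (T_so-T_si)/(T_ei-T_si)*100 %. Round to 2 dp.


eff = (16.0-(-1.9))/(29.7-(-1.9))*100 = 56.65 %

56.65 %


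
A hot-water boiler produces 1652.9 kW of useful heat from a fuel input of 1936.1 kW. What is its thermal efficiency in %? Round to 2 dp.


eta = (1652.9/1936.1)*100 = 85.37 %

85.37 %


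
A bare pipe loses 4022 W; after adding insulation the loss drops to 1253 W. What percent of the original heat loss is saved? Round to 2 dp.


Savings = ((4022-1253)/4022)*100 = 68.85 %

68.85 %


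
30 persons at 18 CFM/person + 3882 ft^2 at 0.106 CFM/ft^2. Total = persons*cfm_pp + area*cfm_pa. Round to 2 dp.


Total = 30*18 + 3882*0.106 = 951.49 CFM

951.49 CFM


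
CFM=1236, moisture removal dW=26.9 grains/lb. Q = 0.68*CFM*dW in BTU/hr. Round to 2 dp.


Q = 0.68 * 1236 * 26.9 = 22608.91 BTU/hr

22608.91 BTU/hr


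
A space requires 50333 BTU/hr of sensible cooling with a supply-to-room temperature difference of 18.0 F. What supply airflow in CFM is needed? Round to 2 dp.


CFM = 50333 / (1.08 * 18.0) = 2589.15

2589.15 CFM


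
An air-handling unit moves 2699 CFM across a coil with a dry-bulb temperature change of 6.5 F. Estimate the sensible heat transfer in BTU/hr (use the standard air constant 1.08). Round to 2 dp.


Q = 1.08 * 2699 * 6.5 = 18946.98 BTU/hr

18946.98 BTU/hr


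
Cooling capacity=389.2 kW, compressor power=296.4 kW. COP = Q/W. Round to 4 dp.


COP = 389.2 / 296.4 = 1.3131

1.3131


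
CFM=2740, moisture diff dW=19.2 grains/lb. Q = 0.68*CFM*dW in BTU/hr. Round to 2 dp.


Q = 0.68 * 2740 * 19.2 = 35773.44 BTU/hr

35773.44 BTU/hr


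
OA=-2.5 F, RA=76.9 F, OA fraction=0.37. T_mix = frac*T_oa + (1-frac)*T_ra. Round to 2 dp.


T_mix = 0.37*(-2.5) + 0.63*76.9 = 47.52 F

47.52 F


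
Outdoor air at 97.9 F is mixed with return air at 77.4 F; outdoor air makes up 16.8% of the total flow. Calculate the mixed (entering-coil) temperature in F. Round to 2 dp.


T_mix = 77.4 + (16.8/100)*(97.9-77.4) = 80.84 F

80.84 F


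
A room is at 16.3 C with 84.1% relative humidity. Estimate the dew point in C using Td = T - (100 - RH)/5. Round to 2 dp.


Td = 16.3 - (100-84.1)/5 = 13.12 C

13.12 C


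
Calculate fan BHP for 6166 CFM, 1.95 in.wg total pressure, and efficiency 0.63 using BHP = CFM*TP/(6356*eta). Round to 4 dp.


BHP = 6166 * 1.95 / (6356 * 0.63) = 3.0027 hp

3.0027 hp


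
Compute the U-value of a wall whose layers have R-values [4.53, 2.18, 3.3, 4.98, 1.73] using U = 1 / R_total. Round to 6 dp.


R_total = 4.53 + 2.18 + 3.3 + 4.98 + 1.73 = 16.72
U = 1/16.72 = 0.059809

0.059809


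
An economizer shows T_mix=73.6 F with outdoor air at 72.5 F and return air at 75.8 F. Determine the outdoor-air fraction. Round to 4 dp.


frac = (73.6 - 75.8) / (72.5 - 75.8) = 0.6667

0.6667


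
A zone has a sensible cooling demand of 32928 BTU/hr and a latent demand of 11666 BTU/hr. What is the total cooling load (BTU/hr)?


Qt = 32928 + 11666 = 44594 BTU/hr

44594 BTU/hr


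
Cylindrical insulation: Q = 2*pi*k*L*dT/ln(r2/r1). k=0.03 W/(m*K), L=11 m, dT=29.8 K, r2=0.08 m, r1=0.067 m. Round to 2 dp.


Q = 2*pi*0.03*11*29.8/ln(0.08/0.067) = 348.43 W

348.43 W


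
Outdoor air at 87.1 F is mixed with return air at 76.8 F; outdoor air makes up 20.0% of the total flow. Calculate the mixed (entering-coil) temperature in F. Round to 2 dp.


T_mix = 76.8 + (20.0/100)*(87.1-76.8) = 78.86 F

78.86 F


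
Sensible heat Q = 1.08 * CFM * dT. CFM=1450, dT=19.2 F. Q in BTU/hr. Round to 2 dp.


Q = 1.08 * 1450 * 19.2 = 30067.20 BTU/hr

30067.20 BTU/hr


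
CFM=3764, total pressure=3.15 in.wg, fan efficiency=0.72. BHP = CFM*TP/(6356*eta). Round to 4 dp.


BHP = 3764 * 3.15 / (6356 * 0.72) = 2.5909 hp

2.5909 hp


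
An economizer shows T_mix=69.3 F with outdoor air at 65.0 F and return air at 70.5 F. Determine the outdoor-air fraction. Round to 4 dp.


frac = (69.3 - 70.5) / (65.0 - 70.5) = 0.2182

0.2182


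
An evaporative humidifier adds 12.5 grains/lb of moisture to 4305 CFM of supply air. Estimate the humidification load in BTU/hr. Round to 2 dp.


Q = 0.68 * 4305 * 12.5 = 36592.50 BTU/hr

36592.50 BTU/hr


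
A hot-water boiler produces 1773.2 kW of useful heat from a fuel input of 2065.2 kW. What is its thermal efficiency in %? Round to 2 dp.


eta = (1773.2/2065.2)*100 = 85.86 %

85.86 %


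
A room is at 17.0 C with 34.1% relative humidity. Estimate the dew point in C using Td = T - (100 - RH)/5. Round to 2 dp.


Td = 17.0 - (100-34.1)/5 = 3.82 C

3.82 C


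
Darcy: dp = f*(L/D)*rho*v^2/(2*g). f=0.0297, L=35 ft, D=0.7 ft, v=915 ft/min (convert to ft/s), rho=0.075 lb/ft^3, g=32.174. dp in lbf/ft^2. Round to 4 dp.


v_fps = 915/60 = 15.25 ft/s
dp = 0.0297*(35/0.7)*0.075*15.25^2/(2*32.174) = 0.4025 lbf/ft^2

0.4025 lbf/ft^2


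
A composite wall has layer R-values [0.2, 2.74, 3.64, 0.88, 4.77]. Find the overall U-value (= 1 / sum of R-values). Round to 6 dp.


R_total = 0.2 + 2.74 + 3.64 + 0.88 + 4.77 = 12.23
U = 1/12.23 = 0.081766

0.081766


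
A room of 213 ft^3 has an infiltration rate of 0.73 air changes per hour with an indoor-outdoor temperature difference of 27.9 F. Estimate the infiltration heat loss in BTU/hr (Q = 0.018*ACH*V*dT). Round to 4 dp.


Q = 0.018 * 0.73 * 213 * 27.9 = 78.0871 BTU/hr

78.0871 BTU/hr


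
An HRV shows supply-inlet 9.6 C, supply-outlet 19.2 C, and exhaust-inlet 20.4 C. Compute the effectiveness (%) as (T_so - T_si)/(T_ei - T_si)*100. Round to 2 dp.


eff = (19.2-9.6)/(20.4-9.6)*100 = 88.89 %

88.89 %


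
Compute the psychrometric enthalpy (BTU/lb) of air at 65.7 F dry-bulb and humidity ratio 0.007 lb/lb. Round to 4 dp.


h = 0.24*65.7 + 0.007*(1061+0.444*65.7) = 23.3992 BTU/lb

23.3992 BTU/lb


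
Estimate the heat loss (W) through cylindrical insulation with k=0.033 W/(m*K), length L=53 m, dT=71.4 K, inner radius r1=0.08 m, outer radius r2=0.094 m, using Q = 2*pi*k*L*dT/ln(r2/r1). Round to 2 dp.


Q = 2*pi*0.033*53*71.4/ln(0.094/0.08) = 4865.41 W

4865.41 W


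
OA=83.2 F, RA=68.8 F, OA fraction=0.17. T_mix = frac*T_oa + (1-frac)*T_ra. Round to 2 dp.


T_mix = 0.17*83.2 + 0.83*68.8 = 71.25 F

71.25 F


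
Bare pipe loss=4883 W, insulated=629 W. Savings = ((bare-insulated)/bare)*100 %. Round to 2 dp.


Savings = ((4883-629)/4883)*100 = 87.12 %

87.12 %


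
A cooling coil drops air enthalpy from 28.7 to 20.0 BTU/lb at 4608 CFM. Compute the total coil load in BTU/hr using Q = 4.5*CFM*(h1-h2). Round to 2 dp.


Q = 4.5 * 4608 * (28.7 - 20.0) = 180403.20 BTU/hr

180403.20 BTU/hr


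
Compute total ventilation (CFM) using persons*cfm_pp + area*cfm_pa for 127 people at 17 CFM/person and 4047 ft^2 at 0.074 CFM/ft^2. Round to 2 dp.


Total = 127*17 + 4047*0.074 = 2458.48 CFM

2458.48 CFM


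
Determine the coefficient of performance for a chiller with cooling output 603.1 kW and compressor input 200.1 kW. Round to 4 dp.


COP = 603.1 / 200.1 = 3.0140

3.0140


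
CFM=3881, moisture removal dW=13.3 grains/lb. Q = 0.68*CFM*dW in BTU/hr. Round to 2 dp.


Q = 0.68 * 3881 * 13.3 = 35099.76 BTU/hr

35099.76 BTU/hr


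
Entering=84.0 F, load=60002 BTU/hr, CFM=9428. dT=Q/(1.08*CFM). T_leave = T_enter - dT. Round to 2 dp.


dT = 60002/(1.08*9428) = 5.8928
T_leave = 84.0 - 5.8928 = 78.11 F

78.11 F


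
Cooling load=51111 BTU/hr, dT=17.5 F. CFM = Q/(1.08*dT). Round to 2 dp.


CFM = 51111 / (1.08 * 17.5) = 2704.29

2704.29 CFM


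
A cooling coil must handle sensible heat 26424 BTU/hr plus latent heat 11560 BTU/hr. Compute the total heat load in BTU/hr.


Qt = 26424 + 11560 = 37984 BTU/hr

37984 BTU/hr


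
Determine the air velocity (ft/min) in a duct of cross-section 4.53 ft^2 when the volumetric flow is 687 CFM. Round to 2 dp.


V = 687 / 4.53 = 151.66 ft/min

151.66 ft/min


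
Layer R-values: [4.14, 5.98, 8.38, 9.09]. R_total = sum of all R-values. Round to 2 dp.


R_total = 4.14 + 5.98 + 8.38 + 9.09 = 27.59

27.59


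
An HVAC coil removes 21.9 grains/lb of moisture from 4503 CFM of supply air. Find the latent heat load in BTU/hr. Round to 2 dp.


Q = 0.68 * 4503 * 21.9 = 67058.68 BTU/hr

67058.68 BTU/hr


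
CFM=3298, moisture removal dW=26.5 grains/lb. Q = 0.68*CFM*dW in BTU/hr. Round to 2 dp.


Q = 0.68 * 3298 * 26.5 = 59429.96 BTU/hr

59429.96 BTU/hr


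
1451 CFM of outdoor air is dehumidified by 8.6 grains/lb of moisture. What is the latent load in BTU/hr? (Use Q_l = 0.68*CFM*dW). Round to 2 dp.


Q = 0.68 * 1451 * 8.6 = 8485.45 BTU/hr

8485.45 BTU/hr


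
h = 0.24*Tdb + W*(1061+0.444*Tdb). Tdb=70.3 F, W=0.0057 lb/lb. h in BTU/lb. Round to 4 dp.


h = 0.24*70.3 + 0.0057*(1061+0.444*70.3) = 23.0976 BTU/lb

23.0976 BTU/lb


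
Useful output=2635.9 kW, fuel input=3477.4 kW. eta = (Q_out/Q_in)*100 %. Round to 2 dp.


eta = (2635.9/3477.4)*100 = 75.80 %

75.80 %


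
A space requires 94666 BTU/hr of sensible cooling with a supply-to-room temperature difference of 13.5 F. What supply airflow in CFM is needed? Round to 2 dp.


CFM = 94666 / (1.08 * 13.5) = 6492.87

6492.87 CFM


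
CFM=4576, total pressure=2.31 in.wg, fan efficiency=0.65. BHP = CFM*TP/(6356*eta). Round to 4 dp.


BHP = 4576 * 2.31 / (6356 * 0.65) = 2.5586 hp

2.5586 hp


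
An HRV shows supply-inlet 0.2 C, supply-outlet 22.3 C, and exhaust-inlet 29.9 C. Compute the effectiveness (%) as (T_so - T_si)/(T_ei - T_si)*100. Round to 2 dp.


eff = (22.3-0.2)/(29.9-0.2)*100 = 74.41 %

74.41 %


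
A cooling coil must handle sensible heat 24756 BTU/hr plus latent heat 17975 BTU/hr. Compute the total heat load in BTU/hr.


Qt = 24756 + 17975 = 42731 BTU/hr

42731 BTU/hr


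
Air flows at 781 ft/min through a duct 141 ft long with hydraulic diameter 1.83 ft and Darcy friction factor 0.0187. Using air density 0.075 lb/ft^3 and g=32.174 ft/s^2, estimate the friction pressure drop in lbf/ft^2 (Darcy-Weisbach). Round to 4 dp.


v_fps = 781/60 = 13.0167 ft/s
dp = 0.0187*(141/1.83)*0.075*13.0167^2/(2*32.174) = 0.2845 lbf/ft^2

0.2845 lbf/ft^2


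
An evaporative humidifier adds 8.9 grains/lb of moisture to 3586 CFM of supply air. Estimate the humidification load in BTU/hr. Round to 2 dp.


Q = 0.68 * 3586 * 8.9 = 21702.47 BTU/hr

21702.47 BTU/hr


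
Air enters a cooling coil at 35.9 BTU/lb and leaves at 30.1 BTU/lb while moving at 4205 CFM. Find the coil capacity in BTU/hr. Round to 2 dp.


Q = 4.5 * 4205 * (35.9 - 30.1) = 109750.50 BTU/hr

109750.50 BTU/hr


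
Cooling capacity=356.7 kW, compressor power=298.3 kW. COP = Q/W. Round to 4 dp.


COP = 356.7 / 298.3 = 1.1958

1.1958


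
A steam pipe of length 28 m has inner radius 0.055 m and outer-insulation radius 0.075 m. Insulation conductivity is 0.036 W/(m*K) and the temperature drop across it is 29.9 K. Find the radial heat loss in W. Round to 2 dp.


Q = 2*pi*0.036*28*29.9/ln(0.075/0.055) = 610.57 W

610.57 W


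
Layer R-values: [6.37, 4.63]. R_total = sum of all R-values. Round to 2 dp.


R_total = 6.37 + 4.63 = 11.00

11.00


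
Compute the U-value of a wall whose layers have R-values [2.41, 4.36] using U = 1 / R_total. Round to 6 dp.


R_total = 2.41 + 4.36 = 6.77
U = 1/6.77 = 0.147710

0.147710


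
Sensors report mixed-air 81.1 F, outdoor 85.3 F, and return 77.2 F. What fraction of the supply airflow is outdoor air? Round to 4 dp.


frac = (81.1 - 77.2) / (85.3 - 77.2) = 0.4815

0.4815


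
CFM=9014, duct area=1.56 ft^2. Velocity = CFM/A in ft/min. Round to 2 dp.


V = 9014 / 1.56 = 5778.21 ft/min

5778.21 ft/min


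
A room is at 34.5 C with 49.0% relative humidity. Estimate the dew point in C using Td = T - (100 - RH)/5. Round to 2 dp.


Td = 34.5 - (100-49.0)/5 = 24.30 C

24.30 C


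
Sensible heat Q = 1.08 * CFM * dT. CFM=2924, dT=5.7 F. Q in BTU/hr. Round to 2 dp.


Q = 1.08 * 2924 * 5.7 = 18000.14 BTU/hr

18000.14 BTU/hr


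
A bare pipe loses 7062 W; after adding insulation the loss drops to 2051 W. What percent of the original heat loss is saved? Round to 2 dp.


Savings = ((7062-2051)/7062)*100 = 70.96 %

70.96 %


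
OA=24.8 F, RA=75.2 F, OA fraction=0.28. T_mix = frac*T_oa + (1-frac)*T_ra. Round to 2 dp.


T_mix = 0.28*24.8 + 0.72*75.2 = 61.09 F

61.09 F


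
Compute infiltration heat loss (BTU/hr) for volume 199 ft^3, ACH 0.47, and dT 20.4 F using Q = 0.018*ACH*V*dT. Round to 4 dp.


Q = 0.018 * 0.47 * 199 * 20.4 = 34.3442 BTU/hr

34.3442 BTU/hr


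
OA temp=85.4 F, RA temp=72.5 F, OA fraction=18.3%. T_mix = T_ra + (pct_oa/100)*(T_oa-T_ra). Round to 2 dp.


T_mix = 72.5 + (18.3/100)*(85.4-72.5) = 74.86 F

74.86 F


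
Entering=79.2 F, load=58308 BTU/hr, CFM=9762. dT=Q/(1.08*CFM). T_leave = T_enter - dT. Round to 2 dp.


dT = 58308/(1.08*9762) = 5.5305
T_leave = 79.2 - 5.5305 = 73.67 F

73.67 F


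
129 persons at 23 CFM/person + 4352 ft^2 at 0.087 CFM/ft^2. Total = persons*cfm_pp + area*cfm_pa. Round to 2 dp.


Total = 129*23 + 4352*0.087 = 3345.62 CFM

3345.62 CFM


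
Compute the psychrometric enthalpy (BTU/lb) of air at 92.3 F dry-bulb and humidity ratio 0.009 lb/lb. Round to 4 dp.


h = 0.24*92.3 + 0.009*(1061+0.444*92.3) = 32.0698 BTU/lb

32.0698 BTU/lb


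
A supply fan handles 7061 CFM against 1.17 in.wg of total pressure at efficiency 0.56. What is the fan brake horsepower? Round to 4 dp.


BHP = 7061 * 1.17 / (6356 * 0.56) = 2.3210 hp

2.3210 hp


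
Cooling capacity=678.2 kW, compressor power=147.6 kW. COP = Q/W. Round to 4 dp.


COP = 678.2 / 147.6 = 4.5949

4.5949


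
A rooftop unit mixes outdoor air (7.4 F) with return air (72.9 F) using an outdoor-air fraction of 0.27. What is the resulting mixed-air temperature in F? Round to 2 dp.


T_mix = 0.27*7.4 + 0.73*72.9 = 55.22 F

55.22 F


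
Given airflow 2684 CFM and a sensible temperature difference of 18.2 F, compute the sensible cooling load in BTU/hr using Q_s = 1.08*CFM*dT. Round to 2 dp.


Q = 1.08 * 2684 * 18.2 = 52756.70 BTU/hr

52756.70 BTU/hr


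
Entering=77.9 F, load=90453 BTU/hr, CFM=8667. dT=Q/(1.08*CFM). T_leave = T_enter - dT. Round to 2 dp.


dT = 90453/(1.08*8667) = 9.6634
T_leave = 77.9 - 9.6634 = 68.24 F

68.24 F


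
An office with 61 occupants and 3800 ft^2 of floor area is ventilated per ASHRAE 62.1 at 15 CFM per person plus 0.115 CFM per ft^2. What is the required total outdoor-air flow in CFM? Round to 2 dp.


Total = 61*15 + 3800*0.115 = 1352.00 CFM

1352.00 CFM


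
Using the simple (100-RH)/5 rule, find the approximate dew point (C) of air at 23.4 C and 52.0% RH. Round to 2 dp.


Td = 23.4 - (100-52.0)/5 = 13.80 C

13.80 C


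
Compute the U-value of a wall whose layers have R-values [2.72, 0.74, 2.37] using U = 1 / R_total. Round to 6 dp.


R_total = 2.72 + 0.74 + 2.37 = 5.83
U = 1/5.83 = 0.171527

0.171527


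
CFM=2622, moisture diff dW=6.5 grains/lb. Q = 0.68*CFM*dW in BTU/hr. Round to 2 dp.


Q = 0.68 * 2622 * 6.5 = 11589.24 BTU/hr

11589.24 BTU/hr


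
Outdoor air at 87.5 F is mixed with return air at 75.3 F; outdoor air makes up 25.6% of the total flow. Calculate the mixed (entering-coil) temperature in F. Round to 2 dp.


T_mix = 75.3 + (25.6/100)*(87.5-75.3) = 78.42 F

78.42 F


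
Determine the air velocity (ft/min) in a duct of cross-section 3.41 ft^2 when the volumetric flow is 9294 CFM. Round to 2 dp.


V = 9294 / 3.41 = 2725.51 ft/min

2725.51 ft/min


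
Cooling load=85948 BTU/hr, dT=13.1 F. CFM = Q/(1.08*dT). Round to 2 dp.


CFM = 85948 / (1.08 * 13.1) = 6074.92

6074.92 CFM


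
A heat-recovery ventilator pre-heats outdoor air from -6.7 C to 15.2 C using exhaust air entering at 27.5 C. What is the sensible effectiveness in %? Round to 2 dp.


eff = (15.2-(-6.7))/(27.5-(-6.7))*100 = 64.04 %

64.04 %


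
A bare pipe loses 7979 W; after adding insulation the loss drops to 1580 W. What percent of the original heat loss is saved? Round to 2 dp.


Savings = ((7979-1580)/7979)*100 = 80.20 %

80.20 %


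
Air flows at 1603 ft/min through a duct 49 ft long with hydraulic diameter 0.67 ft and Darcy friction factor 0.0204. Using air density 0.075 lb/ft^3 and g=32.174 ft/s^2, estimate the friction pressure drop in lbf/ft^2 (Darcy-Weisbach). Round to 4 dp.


v_fps = 1603/60 = 26.7167 ft/s
dp = 0.0204*(49/0.67)*0.075*26.7167^2/(2*32.174) = 1.2412 lbf/ft^2

1.2412 lbf/ft^2
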